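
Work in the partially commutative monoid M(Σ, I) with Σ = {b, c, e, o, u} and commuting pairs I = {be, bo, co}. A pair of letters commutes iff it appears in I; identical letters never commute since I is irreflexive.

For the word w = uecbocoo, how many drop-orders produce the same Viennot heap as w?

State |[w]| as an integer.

20

drop 0:u onto floor
drop 1:e onto {0:u}
drop 2:c onto {1:e}
drop 3:b onto {2:c}
drop 4:o onto {1:e}
drop 5:c onto {3:b}
drop 6:o onto {4:o}
drop 7:o onto {6:o}
ground layer = {0:u}
drop-orders for the pieces not yet dropped (sum over which currently-grounded one goes next):
  1 to go: {5} 1  {7} 1
  2 to go: {3,5} 1  {5,7} 2  {6,7} 1
  3 to go: {2,3,5} 1  {3,5,7} 3  {4,6,7} 1  {5,6,7} 3
  4 to go: {2,3,5,7} 4  {3,5,6,7} 6  {4,5,6,7} 4
  5 to go: {2,3,5,6,7} 10  {3,4,5,6,7} 10
  6 to go: {2,3,4,5,6,7} 20
  if 0:u drops first: 20 orders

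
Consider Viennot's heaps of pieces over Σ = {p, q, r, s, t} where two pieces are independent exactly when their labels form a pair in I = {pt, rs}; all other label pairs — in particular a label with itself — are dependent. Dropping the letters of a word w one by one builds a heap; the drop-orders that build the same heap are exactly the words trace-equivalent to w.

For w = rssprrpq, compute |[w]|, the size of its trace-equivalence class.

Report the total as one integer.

0(r) covers ∅
1(s) covers ∅
2(s) covers 1:s
3(p) covers 0:r, 2:s
4(r) covers 3:p
5(r) covers 4:r
6(p) covers 5:r
7(q) covers 6:p
floor of heap: 0:r, 1:s
completions by unplaced set U, small U first (add the entries for U minus each lowest piece of U):
  |U|=1: {7}:1
  |U|=2: {6,7}:1
  |U|=3: {5,6,7}:1
  |U|=4: {4,5,6,7}:1
  |U|=5: {3,4,5,6,7}:1
  |U|=6: {0,3,4,5,6,7}:1  {2,3,4,5,6,7}:1
  start at 0(r): 1
  start at 1(s): 2
sum over floor = 3

3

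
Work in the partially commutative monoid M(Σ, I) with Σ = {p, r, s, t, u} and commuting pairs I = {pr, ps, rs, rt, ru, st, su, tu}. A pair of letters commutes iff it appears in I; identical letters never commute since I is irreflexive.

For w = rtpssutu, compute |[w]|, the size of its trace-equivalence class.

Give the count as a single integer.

0(r) covers ∅
1(t) covers ∅
2(p) covers 1:t
3(s) covers ∅
4(s) covers 3:s
5(u) covers 2:p
6(t) covers 2:p
7(u) covers 5:u
floor of heap: 0:r, 1:t, 3:s
completions by unplaced set U, small U first (add the entries for U minus each lowest piece of U):
  |U|=1: {0}:1  {4}:1  {6}:1  {7}:1
  |U|=2: {0,4}:2  {0,6}:2  {0,7}:2  {3,4}:1  {4,6}:2  {4,7}:2  {5,7}:1  {6,7}:2
  |U|=3: {0,3,4}:3  {0,4,6}:6  {0,4,7}:6  {0,5,7}:3  {0,6,7}:6  {3,4,6}:3  {3,4,7}:3  {4,5,7}:3  {4,6,7}:6  {5,6,7}:3
  |U|=4: {0,3,4,6}:12  {0,3,4,7}:12  {0,4,5,7}:12  {0,4,6,7}:24  {0,5,6,7}:12  {2,5,6,7}:3  {3,4,5,7}:6  {3,4,6,7}:12  {4,5,6,7}:12
  |U|=5: {0,2,5,6,7}:15  {0,3,4,5,7}:30  {0,3,4,6,7}:60  {0,4,5,6,7}:60  {1,2,5,6,7}:3  {2,4,5,6,7}:15  {3,4,5,6,7}:30
  |U|=6: {0,1,2,5,6,7}:18  {0,2,4,5,6,7}:90  {0,3,4,5,6,7}:180  {1,2,4,5,6,7}:18  {2,3,4,5,6,7}:45
  start at 0(r): 63
  start at 1(t): 315
  start at 3(s): 126
sum over floor = 504

504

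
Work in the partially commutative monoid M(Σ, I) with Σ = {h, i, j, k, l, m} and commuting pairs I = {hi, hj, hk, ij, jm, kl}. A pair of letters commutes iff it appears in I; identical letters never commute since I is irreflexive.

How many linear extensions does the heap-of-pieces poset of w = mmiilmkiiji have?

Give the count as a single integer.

4

0(m) covers ∅
1(m) covers 0:m
2(i) covers 1:m
3(i) covers 2:i
4(l) covers 3:i
5(m) covers 4:l
6(k) covers 5:m
7(i) covers 6:k
8(i) covers 7:i
9(j) covers 6:k
10(i) covers 8:i
floor of heap: 0:m
completions by unplaced set U, small U first (add the entries for U minus each lowest piece of U):
  |U|=1: {9}:1  {10}:1
  |U|=2: {8,10}:1  {9,10}:2
  |U|=3: {7,8,10}:1  {8,9,10}:3
  |U|=4: {7,8,9,10}:4
  |U|=5: {6,7,8,9,10}:4
  |U|=6: {5,6,7,8,9,10}:4
  |U|=7: {4,5,6,7,8,9,10}:4
  |U|=8: {3,4,5,6,7,8,9,10}:4
  |U|=9: {2,3,4,5,6,7,8,9,10}:4
  start at 0(m): 4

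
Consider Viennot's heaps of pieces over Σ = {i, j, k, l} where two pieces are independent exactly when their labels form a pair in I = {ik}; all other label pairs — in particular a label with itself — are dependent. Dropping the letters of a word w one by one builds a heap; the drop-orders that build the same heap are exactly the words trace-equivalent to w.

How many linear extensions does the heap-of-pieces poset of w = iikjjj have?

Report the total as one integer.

3

0(i) covers ∅
1(i) covers 0:i
2(k) covers ∅
3(j) covers 1:i, 2:k
4(j) covers 3:j
5(j) covers 4:j
floor of heap: 0:i, 2:k
completions by unplaced set U, small U first (add the entries for U minus each lowest piece of U):
  |U|=1: {5}:1
  |U|=2: {4,5}:1
  |U|=3: {3,4,5}:1
  |U|=4: {1,3,4,5}:1  {2,3,4,5}:1
  start at 0(i): 2
  start at 2(k): 1
sum over floor = 3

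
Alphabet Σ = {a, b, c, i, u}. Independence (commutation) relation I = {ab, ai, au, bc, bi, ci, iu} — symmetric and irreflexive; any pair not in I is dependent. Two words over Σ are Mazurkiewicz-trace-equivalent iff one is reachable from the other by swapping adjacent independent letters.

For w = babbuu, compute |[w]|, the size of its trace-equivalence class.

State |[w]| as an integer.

piece 0:b — minimal
piece 1:a — minimal
piece 2:b rests on {0:b}
piece 3:b rests on {2:b}
piece 4:u rests on {3:b}
piece 5:u rests on {4:u}
minimal pieces: {0:b, 1:a}
ways to finish when only these pieces remain (= sum over removing one remaining piece with nothing left below it):
  1 left: {1}→1  {5}→1
  2 left: {1,5}→2  {4,5}→1
  3 left: {1,4,5}→3  {3,4,5}→1
  4 left: {1,3,4,5}→4  {2,3,4,5}→1
  placing 0:b first → 5 extensions
  placing 1:a first → 1 extensions
total linear extensions = 6

6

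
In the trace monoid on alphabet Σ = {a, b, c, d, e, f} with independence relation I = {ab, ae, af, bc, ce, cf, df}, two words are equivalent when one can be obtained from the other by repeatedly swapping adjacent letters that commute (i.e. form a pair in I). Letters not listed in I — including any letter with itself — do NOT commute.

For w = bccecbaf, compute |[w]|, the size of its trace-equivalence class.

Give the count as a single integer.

drop 0:b onto floor
drop 1:c onto floor
drop 2:c onto {1:c}
drop 3:e onto {0:b}
drop 4:c onto {2:c}
drop 5:b onto {3:e}
drop 6:a onto {4:c}
drop 7:f onto {5:b}
ground layer = {0:b, 1:c}
drop-orders for the pieces not yet dropped (sum over which currently-grounded one goes next):
  1 to go: {6} 1  {7} 1
  2 to go: {4,6} 1  {5,7} 1  {6,7} 2
  3 to go: {2,4,6} 1  {3,5,7} 1  {4,6,7} 3  {5,6,7} 3
  4 to go: {0,3,5,7} 1  {1,2,4,6} 1  {2,4,6,7} 4  {3,5,6,7} 4  {4,5,6,7} 6
  5 to go: {0,3,5,6,7} 5  {1,2,4,6,7} 5  {2,4,5,6,7} 10  {3,4,5,6,7} 10
  6 to go: {0,3,4,5,6,7} 15  {1,2,4,5,6,7} 15  {2,3,4,5,6,7} 20
  if 0:b drops first: 35 orders
  if 1:c drops first: 35 orders
heap linearizations: 70

70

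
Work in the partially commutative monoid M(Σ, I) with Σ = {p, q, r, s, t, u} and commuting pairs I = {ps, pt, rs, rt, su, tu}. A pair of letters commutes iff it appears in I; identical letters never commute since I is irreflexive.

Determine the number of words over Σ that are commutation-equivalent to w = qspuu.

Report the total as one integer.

drop 0:q onto floor
drop 1:s onto {0:q}
drop 2:p onto {0:q}
drop 3:u onto {2:p}
drop 4:u onto {3:u}
ground layer = {0:q}
drop-orders for the pieces not yet dropped (sum over which currently-grounded one goes next):
  1 to go: {1} 1  {4} 1
  2 to go: {1,4} 2  {3,4} 1
  3 to go: {1,3,4} 3  {2,3,4} 1
  if 0:q drops first: 4 orders

4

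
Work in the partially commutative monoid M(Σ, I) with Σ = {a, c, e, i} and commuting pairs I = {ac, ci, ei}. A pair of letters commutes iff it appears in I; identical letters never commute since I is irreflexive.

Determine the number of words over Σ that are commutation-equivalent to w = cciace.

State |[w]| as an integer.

0(c) covers ∅
1(c) covers 0:c
2(i) covers ∅
3(a) covers 2:i
4(c) covers 1:c
5(e) covers 3:a, 4:c
floor of heap: 0:c, 2:i
completions by unplaced set U, small U first (add the entries for U minus each lowest piece of U):
  |U|=1: {5}:1
  |U|=2: {3,5}:1  {4,5}:1
  |U|=3: {1,4,5}:1  {2,3,5}:1  {3,4,5}:2
  |U|=4: {0,1,4,5}:1  {1,3,4,5}:3  {2,3,4,5}:3
  start at 0(c): 6
  start at 2(i): 4
sum over floor = 10

10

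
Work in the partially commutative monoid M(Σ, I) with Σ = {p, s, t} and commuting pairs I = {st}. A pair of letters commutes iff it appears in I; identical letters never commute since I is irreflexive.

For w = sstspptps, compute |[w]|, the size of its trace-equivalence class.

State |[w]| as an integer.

#0=s has no predecessor
#1=s depends on [0:s]
#2=t has no predecessor
#3=s depends on [1:s]
#4=p depends on [2:t, 3:s]
#5=p depends on [4:p]
#6=t depends on [5:p]
#7=p depends on [6:t]
#8=s depends on [7:p]
sources: [0:s, 2:t]
N(rest) = Σ N(rest − s) over sources s of rest; N(one piece) = 1:
  size 1 → [8]=1
  size 2 → [7,8]=1
  size 3 → [6,7,8]=1
  size 4 → [5,6,7,8]=1
  size 5 → [4,5,6,7,8]=1
  size 6 → [2,4,5,6,7,8]=1  [3,4,5,6,7,8]=1
  size 7 → [1,3,4,5,6,7,8]=1  [2,3,4,5,6,7,8]=2
  first=0(s) contributes 3
  first=2(t) contributes 1
|[w]| = 4

4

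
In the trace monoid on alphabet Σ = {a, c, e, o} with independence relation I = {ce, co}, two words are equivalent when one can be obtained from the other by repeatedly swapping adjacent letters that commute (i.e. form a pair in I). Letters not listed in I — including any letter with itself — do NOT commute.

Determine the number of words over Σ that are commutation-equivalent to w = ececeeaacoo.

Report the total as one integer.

piece 0:e — minimal
piece 1:c — minimal
piece 2:e rests on {0:e}
piece 3:c rests on {1:c}
piece 4:e rests on {2:e}
piece 5:e rests on {4:e}
piece 6:a rests on {3:c, 5:e}
piece 7:a rests on {6:a}
piece 8:c rests on {7:a}
piece 9:o rests on {7:a}
piece 10:o rests on {9:o}
minimal pieces: {0:e, 1:c}
ways to finish when only these pieces remain (= sum over removing one remaining piece with nothing left below it):
  1 left: {8}→1  {10}→1
  2 left: {8,10}→2  {9,10}→1
  3 left: {8,9,10}→3
  4 left: {7,8,9,10}→3
  5 left: {6,7,8,9,10}→3
  6 left: {3,6,7,8,9,10}→3  {5,6,7,8,9,10}→3
  7 left: {1,3,6,7,8,9,10}→3  {3,5,6,7,8,9,10}→6  {4,5,6,7,8,9,10}→3
  8 left: {1,3,5,6,7,8,9,10}→9  {2,4,5,6,7,8,9,10}→3  {3,4,5,6,7,8,9,10}→9
  9 left: {0,2,4,5,6,7,8,9,10}→3  {1,3,4,5,6,7,8,9,10}→18  {2,3,4,5,6,7,8,9,10}→12
  placing 0:e first → 30 extensions
  placing 1:c first → 15 extensions
total linear extensions = 45

45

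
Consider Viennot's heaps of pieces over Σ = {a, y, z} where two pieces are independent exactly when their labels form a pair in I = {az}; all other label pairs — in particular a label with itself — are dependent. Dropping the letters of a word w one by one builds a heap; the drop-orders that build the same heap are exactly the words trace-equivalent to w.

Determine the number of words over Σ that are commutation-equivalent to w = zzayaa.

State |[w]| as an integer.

#0=z has no predecessor
#1=z depends on [0:z]
#2=a has no predecessor
#3=y depends on [1:z, 2:a]
#4=a depends on [3:y]
#5=a depends on [4:a]
sources: [0:z, 2:a]
N(rest) = Σ N(rest − s) over sources s of rest; N(one piece) = 1:
  size 1 → [5]=1
  size 2 → [4,5]=1
  size 3 → [3,4,5]=1
  size 4 → [1,3,4,5]=1  [2,3,4,5]=1
  first=0(z) contributes 2
  first=2(a) contributes 1
|[w]| = 3

3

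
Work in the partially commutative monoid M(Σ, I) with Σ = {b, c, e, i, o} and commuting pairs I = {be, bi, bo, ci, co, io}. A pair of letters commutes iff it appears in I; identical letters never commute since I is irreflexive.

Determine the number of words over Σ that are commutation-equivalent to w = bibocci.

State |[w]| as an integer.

0(b) covers ∅
1(i) covers ∅
2(b) covers 0:b
3(o) covers ∅
4(c) covers 2:b
5(c) covers 4:c
6(i) covers 1:i
floor of heap: 0:b, 1:i, 3:o
completions by unplaced set U, small U first (add the entries for U minus each lowest piece of U):
  |U|=1: {3}:1  {5}:1  {6}:1
  |U|=2: {1,6}:1  {3,5}:2  {3,6}:2  {4,5}:1  {5,6}:2
  |U|=3: {1,3,6}:3  {1,5,6}:3  {2,4,5}:1  {3,4,5}:3  {3,5,6}:6  {4,5,6}:3
  |U|=4: {0,2,4,5}:1  {1,3,5,6}:12  {1,4,5,6}:6  {2,3,4,5}:4  {2,4,5,6}:4  {3,4,5,6}:12
  |U|=5: {0,2,3,4,5}:5  {0,2,4,5,6}:5  {1,2,4,5,6}:10  {1,3,4,5,6}:30  {2,3,4,5,6}:20
  start at 0(b): 60
  start at 1(i): 30
  start at 3(o): 15
sum over floor = 105

105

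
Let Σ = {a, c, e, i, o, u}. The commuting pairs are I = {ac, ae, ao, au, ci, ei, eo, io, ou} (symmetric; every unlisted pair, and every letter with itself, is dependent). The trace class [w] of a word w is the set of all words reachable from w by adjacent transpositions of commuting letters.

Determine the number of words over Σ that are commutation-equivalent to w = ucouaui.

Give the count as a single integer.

23

0(u) covers ∅
1(c) covers 0:u
2(o) covers 1:c
3(u) covers 1:c
4(a) covers ∅
5(u) covers 3:u
6(i) covers 4:a, 5:u
floor of heap: 0:u, 4:a
completions by unplaced set U, small U first (add the entries for U minus each lowest piece of U):
  |U|=1: {2}:1  {6}:1
  |U|=2: {2,6}:2  {4,6}:1  {5,6}:1
  |U|=3: {2,4,6}:3  {2,5,6}:3  {3,5,6}:1  {4,5,6}:2
  |U|=4: {2,3,5,6}:4  {2,4,5,6}:8  {3,4,5,6}:3
  |U|=5: {1,2,3,5,6}:4  {2,3,4,5,6}:15
  start at 0(u): 19
  start at 4(a): 4
sum over floor = 23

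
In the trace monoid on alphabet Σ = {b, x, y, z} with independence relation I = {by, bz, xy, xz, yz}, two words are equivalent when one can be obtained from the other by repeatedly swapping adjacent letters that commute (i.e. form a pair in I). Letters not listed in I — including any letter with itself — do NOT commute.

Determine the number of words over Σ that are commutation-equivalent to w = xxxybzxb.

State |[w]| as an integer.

drop 0:x onto floor
drop 1:x onto {0:x}
drop 2:x onto {1:x}
drop 3:y onto floor
drop 4:b onto {2:x}
drop 5:z onto floor
drop 6:x onto {4:b}
drop 7:b onto {6:x}
ground layer = {0:x, 3:y, 5:z}
drop-orders for the pieces not yet dropped (sum over which currently-grounded one goes next):
  1 to go: {3} 1  {5} 1  {7} 1
  2 to go: {3,5} 2  {3,7} 2  {5,7} 2  {6,7} 1
  3 to go: {3,5,7} 6  {3,6,7} 3  {4,6,7} 1  {5,6,7} 3
  4 to go: {2,4,6,7} 1  {3,4,6,7} 4  {3,5,6,7} 12  {4,5,6,7} 4
  5 to go: {1,2,4,6,7} 1  {2,3,4,6,7} 5  {2,4,5,6,7} 5  {3,4,5,6,7} 20
  6 to go: {0,1,2,4,6,7} 1  {1,2,3,4,6,7} 6  {1,2,4,5,6,7} 6  {2,3,4,5,6,7} 30
  if 0:x drops first: 42 orders
  if 3:y drops first: 7 orders
  if 5:z drops first: 7 orders
heap linearizations: 56

56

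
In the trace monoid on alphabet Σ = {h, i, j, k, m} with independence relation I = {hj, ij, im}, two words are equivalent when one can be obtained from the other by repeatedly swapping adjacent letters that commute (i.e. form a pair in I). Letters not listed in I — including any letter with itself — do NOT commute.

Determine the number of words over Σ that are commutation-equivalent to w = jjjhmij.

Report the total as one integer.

18

0(j) covers ∅
1(j) covers 0:j
2(j) covers 1:j
3(h) covers ∅
4(m) covers 2:j, 3:h
5(i) covers 3:h
6(j) covers 4:m
floor of heap: 0:j, 3:h
completions by unplaced set U, small U first (add the entries for U minus each lowest piece of U):
  |U|=1: {5}:1  {6}:1
  |U|=2: {4,6}:1  {5,6}:2
  |U|=3: {2,4,6}:1  {4,5,6}:3
  |U|=4: {1,2,4,6}:1  {2,4,5,6}:4  {3,4,5,6}:3
  |U|=5: {0,1,2,4,6}:1  {1,2,4,5,6}:5  {2,3,4,5,6}:7
  start at 0(j): 12
  start at 3(h): 6
sum over floor = 18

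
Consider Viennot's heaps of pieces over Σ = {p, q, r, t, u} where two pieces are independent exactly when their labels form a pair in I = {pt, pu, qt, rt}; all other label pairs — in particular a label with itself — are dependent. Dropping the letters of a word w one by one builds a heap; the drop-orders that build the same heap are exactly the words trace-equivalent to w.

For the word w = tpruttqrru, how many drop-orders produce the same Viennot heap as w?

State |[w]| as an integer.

30

drop 0:t onto floor
drop 1:p onto floor
drop 2:r onto {1:p}
drop 3:u onto {0:t, 2:r}
drop 4:t onto {3:u}
drop 5:t onto {4:t}
drop 6:q onto {3:u}
drop 7:r onto {6:q}
drop 8:r onto {7:r}
drop 9:u onto {5:t, 8:r}
ground layer = {0:t, 1:p}
drop-orders for the pieces not yet dropped (sum over which currently-grounded one goes next):
  1 to go: {9} 1
  2 to go: {5,9} 1  {8,9} 1
  3 to go: {4,5,9} 1  {5,8,9} 2  {7,8,9} 1
  4 to go: {4,5,8,9} 3  {5,7,8,9} 3  {6,7,8,9} 1
  5 to go: {4,5,7,8,9} 6  {5,6,7,8,9} 4
  6 to go: {4,5,6,7,8,9} 10
  7 to go: {3,4,5,6,7,8,9} 10
  8 to go: {0,3,4,5,6,7,8,9} 10  {2,3,4,5,6,7,8,9} 10
  if 0:t drops first: 10 orders
  if 1:p drops first: 20 orders
heap linearizations: 30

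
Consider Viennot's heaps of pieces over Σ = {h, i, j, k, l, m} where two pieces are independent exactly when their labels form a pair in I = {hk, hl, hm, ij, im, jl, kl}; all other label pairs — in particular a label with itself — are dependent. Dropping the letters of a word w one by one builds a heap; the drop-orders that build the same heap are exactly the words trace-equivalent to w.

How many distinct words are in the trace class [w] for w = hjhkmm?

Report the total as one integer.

0(h) covers ∅
1(j) covers 0:h
2(h) covers 1:j
3(k) covers 1:j
4(m) covers 3:k
5(m) covers 4:m
floor of heap: 0:h
completions by unplaced set U, small U first (add the entries for U minus each lowest piece of U):
  |U|=1: {2}:1  {5}:1
  |U|=2: {2,5}:2  {4,5}:1
  |U|=3: {2,4,5}:3  {3,4,5}:1
  |U|=4: {2,3,4,5}:4
  start at 0(h): 4

4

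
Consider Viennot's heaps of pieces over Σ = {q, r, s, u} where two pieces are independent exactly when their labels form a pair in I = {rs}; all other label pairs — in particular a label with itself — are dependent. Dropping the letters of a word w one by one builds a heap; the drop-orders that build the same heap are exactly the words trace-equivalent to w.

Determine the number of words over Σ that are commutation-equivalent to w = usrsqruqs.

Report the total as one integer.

drop 0:u onto floor
drop 1:s onto {0:u}
drop 2:r onto {0:u}
drop 3:s onto {1:s}
drop 4:q onto {2:r, 3:s}
drop 5:r onto {4:q}
drop 6:u onto {5:r}
drop 7:q onto {6:u}
drop 8:s onto {7:q}
ground layer = {0:u}
drop-orders for the pieces not yet dropped (sum over which currently-grounded one goes next):
  1 to go: {8} 1
  2 to go: {7,8} 1
  3 to go: {6,7,8} 1
  4 to go: {5,6,7,8} 1
  5 to go: {4,5,6,7,8} 1
  6 to go: {2,4,5,6,7,8} 1  {3,4,5,6,7,8} 1
  7 to go: {1,3,4,5,6,7,8} 1  {2,3,4,5,6,7,8} 2
  if 0:u drops first: 3 orders

3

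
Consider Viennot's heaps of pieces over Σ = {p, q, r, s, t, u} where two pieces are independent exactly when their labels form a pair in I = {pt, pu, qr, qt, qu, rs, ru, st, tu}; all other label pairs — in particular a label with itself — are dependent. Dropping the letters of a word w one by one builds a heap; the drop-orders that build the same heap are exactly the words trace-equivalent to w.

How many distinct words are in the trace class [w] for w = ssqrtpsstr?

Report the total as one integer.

160

piece 0:s — minimal
piece 1:s rests on {0:s}
piece 2:q rests on {1:s}
piece 3:r — minimal
piece 4:t rests on {3:r}
piece 5:p rests on {2:q, 3:r}
piece 6:s rests on {5:p}
piece 7:s rests on {6:s}
piece 8:t rests on {4:t}
piece 9:r rests on {5:p, 8:t}
minimal pieces: {0:s, 3:r}
ways to finish when only these pieces remain (= sum over removing one remaining piece with nothing left below it):
  1 left: {7}→1  {9}→1
  2 left: {6,7}→1  {7,9}→2  {8,9}→1
  3 left: {4,8,9}→1  {6,7,9}→3  {7,8,9}→3
  4 left: {4,7,8,9}→4  {5,6,7,9}→3  {6,7,8,9}→6
  5 left: {2,5,6,7,9}→3  {4,6,7,8,9}→10  {5,6,7,8,9}→9
  6 left: {1,2,5,6,7,9}→3  {2,5,6,7,8,9}→12  {4,5,6,7,8,9}→19
  7 left: {0,1,2,5,6,7,9}→3  {1,2,5,6,7,8,9}→15  {2,4,5,6,7,8,9}→31  {3,4,5,6,7,8,9}→19
  8 left: {0,1,2,5,6,7,8,9}→18  {1,2,4,5,6,7,8,9}→46  {2,3,4,5,6,7,8,9}→50
  placing 0:s first → 96 extensions
  placing 3:r first → 64 extensions
total linear extensions = 160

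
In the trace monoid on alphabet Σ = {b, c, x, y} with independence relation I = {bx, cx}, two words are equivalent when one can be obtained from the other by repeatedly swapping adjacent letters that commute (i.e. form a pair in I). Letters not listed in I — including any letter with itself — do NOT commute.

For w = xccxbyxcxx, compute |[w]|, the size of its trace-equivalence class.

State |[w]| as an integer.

drop 0:x onto floor
drop 1:c onto floor
drop 2:c onto {1:c}
drop 3:x onto {0:x}
drop 4:b onto {2:c}
drop 5:y onto {3:x, 4:b}
drop 6:x onto {5:y}
drop 7:c onto {5:y}
drop 8:x onto {6:x}
drop 9:x onto {8:x}
ground layer = {0:x, 1:c}
drop-orders for the pieces not yet dropped (sum over which currently-grounded one goes next):
  1 to go: {7} 1  {9} 1
  2 to go: {7,9} 2  {8,9} 1
  3 to go: {6,8,9} 1  {7,8,9} 3
  4 to go: {6,7,8,9} 4
  5 to go: {5,6,7,8,9} 4
  6 to go: {3,5,6,7,8,9} 4  {4,5,6,7,8,9} 4
  7 to go: {0,3,5,6,7,8,9} 4  {2,4,5,6,7,8,9} 4  {3,4,5,6,7,8,9} 8
  8 to go: {0,3,4,5,6,7,8,9} 12  {1,2,4,5,6,7,8,9} 4  {2,3,4,5,6,7,8,9} 12
  if 0:x drops first: 16 orders
  if 1:c drops first: 24 orders
heap linearizations: 40

40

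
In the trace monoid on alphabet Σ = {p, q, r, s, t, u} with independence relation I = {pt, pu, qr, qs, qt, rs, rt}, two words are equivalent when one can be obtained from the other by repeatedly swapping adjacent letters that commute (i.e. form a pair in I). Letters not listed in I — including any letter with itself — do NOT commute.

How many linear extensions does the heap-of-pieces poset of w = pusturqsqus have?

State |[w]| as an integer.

24

drop 0:p onto floor
drop 1:u onto floor
drop 2:s onto {0:p, 1:u}
drop 3:t onto {2:s}
drop 4:u onto {3:t}
drop 5:r onto {4:u}
drop 6:q onto {4:u}
drop 7:s onto {4:u}
drop 8:q onto {6:q}
drop 9:u onto {5:r, 7:s, 8:q}
drop 10:s onto {9:u}
ground layer = {0:p, 1:u}
drop-orders for the pieces not yet dropped (sum over which currently-grounded one goes next):
  1 to go: {10} 1
  2 to go: {9,10} 1
  3 to go: {5,9,10} 1  {7,9,10} 1  {8,9,10} 1
  4 to go: {5,7,9,10} 2  {5,8,9,10} 2  {6,8,9,10} 1  {7,8,9,10} 2
  5 to go: {5,6,8,9,10} 3  {5,7,8,9,10} 6  {6,7,8,9,10} 3
  6 to go: {5,6,7,8,9,10} 12
  7 to go: {4,5,6,7,8,9,10} 12
  8 to go: {3,4,5,6,7,8,9,10} 12
  9 to go: {2,3,4,5,6,7,8,9,10} 12
  if 0:p drops first: 12 orders
  if 1:u drops first: 12 orders
heap linearizations: 24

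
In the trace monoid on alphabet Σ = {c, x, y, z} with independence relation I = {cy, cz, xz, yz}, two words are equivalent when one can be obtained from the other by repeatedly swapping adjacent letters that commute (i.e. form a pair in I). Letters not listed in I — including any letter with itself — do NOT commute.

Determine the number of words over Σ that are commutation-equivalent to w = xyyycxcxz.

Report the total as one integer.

36

piece 0:x — minimal
piece 1:y rests on {0:x}
piece 2:y rests on {1:y}
piece 3:y rests on {2:y}
piece 4:c rests on {0:x}
piece 5:x rests on {3:y, 4:c}
piece 6:c rests on {5:x}
piece 7:x rests on {6:c}
piece 8:z — minimal
minimal pieces: {0:x, 8:z}
ways to finish when only these pieces remain (= sum over removing one remaining piece with nothing left below it):
  1 left: {7}→1  {8}→1
  2 left: {6,7}→1  {7,8}→2
  3 left: {5,6,7}→1  {6,7,8}→3
  4 left: {3,5,6,7}→1  {4,5,6,7}→1  {5,6,7,8}→4
  5 left: {2,3,5,6,7}→1  {3,4,5,6,7}→2  {3,5,6,7,8}→5  {4,5,6,7,8}→5
  6 left: {1,2,3,5,6,7}→1  {2,3,4,5,6,7}→3  {2,3,5,6,7,8}→6  {3,4,5,6,7,8}→12
  7 left: {1,2,3,4,5,6,7}→4  {1,2,3,5,6,7,8}→7  {2,3,4,5,6,7,8}→21
  placing 0:x first → 32 extensions
  placing 8:z first → 4 extensions
total linear extensions = 36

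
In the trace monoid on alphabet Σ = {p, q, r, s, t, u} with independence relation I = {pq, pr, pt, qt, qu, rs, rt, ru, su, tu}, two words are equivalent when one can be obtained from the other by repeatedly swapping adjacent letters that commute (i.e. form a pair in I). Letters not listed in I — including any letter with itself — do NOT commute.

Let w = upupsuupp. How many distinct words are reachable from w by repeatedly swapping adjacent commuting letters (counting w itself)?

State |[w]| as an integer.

drop 0:u onto floor
drop 1:p onto {0:u}
drop 2:u onto {1:p}
drop 3:p onto {2:u}
drop 4:s onto {3:p}
drop 5:u onto {3:p}
drop 6:u onto {5:u}
drop 7:p onto {4:s, 6:u}
drop 8:p onto {7:p}
ground layer = {0:u}
drop-orders for the pieces not yet dropped (sum over which currently-grounded one goes next):
  1 to go: {8} 1
  2 to go: {7,8} 1
  3 to go: {4,7,8} 1  {6,7,8} 1
  4 to go: {4,6,7,8} 2  {5,6,7,8} 1
  5 to go: {4,5,6,7,8} 3
  6 to go: {3,4,5,6,7,8} 3
  7 to go: {2,3,4,5,6,7,8} 3
  if 0:u drops first: 3 orders

3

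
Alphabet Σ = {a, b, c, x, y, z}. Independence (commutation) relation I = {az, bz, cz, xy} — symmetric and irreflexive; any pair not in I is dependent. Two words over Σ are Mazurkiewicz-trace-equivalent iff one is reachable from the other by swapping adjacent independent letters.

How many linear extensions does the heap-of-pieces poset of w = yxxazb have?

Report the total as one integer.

0(y) covers ∅
1(x) covers ∅
2(x) covers 1:x
3(a) covers 0:y, 2:x
4(z) covers 0:y, 2:x
5(b) covers 3:a
floor of heap: 0:y, 1:x
completions by unplaced set U, small U first (add the entries for U minus each lowest piece of U):
  |U|=1: {4}:1  {5}:1
  |U|=2: {3,5}:1  {4,5}:2
  |U|=3: {3,4,5}:3
  |U|=4: {0,3,4,5}:3  {2,3,4,5}:3
  start at 0(y): 3
  start at 1(x): 6
sum over floor = 9

9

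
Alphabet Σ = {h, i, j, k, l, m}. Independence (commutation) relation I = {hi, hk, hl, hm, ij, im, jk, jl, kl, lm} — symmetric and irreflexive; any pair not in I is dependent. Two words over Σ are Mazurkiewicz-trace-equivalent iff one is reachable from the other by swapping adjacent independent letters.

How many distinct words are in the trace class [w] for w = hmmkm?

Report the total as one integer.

piece 0:h — minimal
piece 1:m — minimal
piece 2:m rests on {1:m}
piece 3:k rests on {2:m}
piece 4:m rests on {3:k}
minimal pieces: {0:h, 1:m}
ways to finish when only these pieces remain (= sum over removing one remaining piece with nothing left below it):
  1 left: {0}→1  {4}→1
  2 left: {0,4}→2  {3,4}→1
  3 left: {0,3,4}→3  {2,3,4}→1
  placing 0:h first → 1 extensions
  placing 1:m first → 4 extensions
total linear extensions = 5

5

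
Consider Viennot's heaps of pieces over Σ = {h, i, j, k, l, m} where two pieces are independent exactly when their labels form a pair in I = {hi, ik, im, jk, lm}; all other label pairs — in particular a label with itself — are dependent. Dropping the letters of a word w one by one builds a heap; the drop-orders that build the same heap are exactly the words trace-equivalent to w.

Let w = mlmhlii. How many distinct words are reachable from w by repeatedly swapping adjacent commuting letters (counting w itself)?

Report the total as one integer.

drop 0:m onto floor
drop 1:l onto floor
drop 2:m onto {0:m}
drop 3:h onto {1:l, 2:m}
drop 4:l onto {3:h}
drop 5:i onto {4:l}
drop 6:i onto {5:i}
ground layer = {0:m, 1:l}
drop-orders for the pieces not yet dropped (sum over which currently-grounded one goes next):
  1 to go: {6} 1
  2 to go: {5,6} 1
  3 to go: {4,5,6} 1
  4 to go: {3,4,5,6} 1
  5 to go: {1,3,4,5,6} 1  {2,3,4,5,6} 1
  if 0:m drops first: 2 orders
  if 1:l drops first: 1 orders
heap linearizations: 3

3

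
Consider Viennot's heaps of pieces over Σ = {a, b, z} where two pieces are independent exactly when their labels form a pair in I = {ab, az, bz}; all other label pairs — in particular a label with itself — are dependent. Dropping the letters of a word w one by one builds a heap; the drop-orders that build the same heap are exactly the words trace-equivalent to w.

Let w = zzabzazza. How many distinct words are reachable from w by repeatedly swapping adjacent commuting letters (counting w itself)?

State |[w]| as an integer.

504

drop 0:z onto floor
drop 1:z onto {0:z}
drop 2:a onto floor
drop 3:b onto floor
drop 4:z onto {1:z}
drop 5:a onto {2:a}
drop 6:z onto {4:z}
drop 7:z onto {6:z}
drop 8:a onto {5:a}
ground layer = {0:z, 2:a, 3:b}
drop-orders for the pieces not yet dropped (sum over which currently-grounded one goes next):
  1 to go: {3} 1  {7} 1  {8} 1
  2 to go: {3,7} 2  {3,8} 2  {5,8} 1  {6,7} 1  {7,8} 2
  3 to go: {2,5,8} 1  {3,5,8} 3  {3,6,7} 3  {3,7,8} 6  {4,6,7} 1  {5,7,8} 3  {6,7,8} 3
  4 to go: {1,4,6,7} 1  {2,3,5,8} 4  {2,5,7,8} 4  {3,4,6,7} 4  {3,5,7,8} 12  {3,6,7,8} 12  {4,6,7,8} 4  {5,6,7,8} 6
  5 to go: {0,1,4,6,7} 1  {1,3,4,6,7} 5  {1,4,6,7,8} 5  {2,3,5,7,8} 20  {2,5,6,7,8} 10  {3,4,6,7,8} 20  {3,5,6,7,8} 30  {4,5,6,7,8} 10
  6 to go: {0,1,3,4,6,7} 6  {0,1,4,6,7,8} 6  {1,3,4,6,7,8} 30  {1,4,5,6,7,8} 15  {2,3,5,6,7,8} 60  {2,4,5,6,7,8} 20  {3,4,5,6,7,8} 60
  7 to go: {0,1,3,4,6,7,8} 42  {0,1,4,5,6,7,8} 21  {1,2,4,5,6,7,8} 35  {1,3,4,5,6,7,8} 105  {2,3,4,5,6,7,8} 140
  if 0:z drops first: 280 orders
  if 2:a drops first: 168 orders
  if 3:b drops first: 56 orders
heap linearizations: 504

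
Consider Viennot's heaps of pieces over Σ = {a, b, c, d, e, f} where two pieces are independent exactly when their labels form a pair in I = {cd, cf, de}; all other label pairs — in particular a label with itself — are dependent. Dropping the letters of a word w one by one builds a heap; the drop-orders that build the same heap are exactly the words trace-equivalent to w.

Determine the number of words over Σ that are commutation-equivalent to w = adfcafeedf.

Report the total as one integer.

0(a) covers ∅
1(d) covers 0:a
2(f) covers 1:d
3(c) covers 0:a
4(a) covers 2:f, 3:c
5(f) covers 4:a
6(e) covers 5:f
7(e) covers 6:e
8(d) covers 5:f
9(f) covers 7:e, 8:d
floor of heap: 0:a
completions by unplaced set U, small U first (add the entries for U minus each lowest piece of U):
  |U|=1: {9}:1
  |U|=2: {7,9}:1  {8,9}:1
  |U|=3: {6,7,9}:1  {7,8,9}:2
  |U|=4: {6,7,8,9}:3
  |U|=5: {5,6,7,8,9}:3
  |U|=6: {4,5,6,7,8,9}:3
  |U|=7: {2,4,5,6,7,8,9}:3  {3,4,5,6,7,8,9}:3
  |U|=8: {1,2,4,5,6,7,8,9}:3  {2,3,4,5,6,7,8,9}:6
  start at 0(a): 9

9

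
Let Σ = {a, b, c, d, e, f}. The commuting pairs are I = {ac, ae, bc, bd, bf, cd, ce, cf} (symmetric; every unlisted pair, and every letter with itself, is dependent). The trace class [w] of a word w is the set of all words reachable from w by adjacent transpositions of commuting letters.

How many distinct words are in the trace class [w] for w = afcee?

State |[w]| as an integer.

0(a) covers ∅
1(f) covers 0:a
2(c) covers ∅
3(e) covers 1:f
4(e) covers 3:e
floor of heap: 0:a, 2:c
completions by unplaced set U, small U first (add the entries for U minus each lowest piece of U):
  |U|=1: {2}:1  {4}:1
  |U|=2: {2,4}:2  {3,4}:1
  |U|=3: {1,3,4}:1  {2,3,4}:3
  start at 0(a): 4
  start at 2(c): 1
sum over floor = 5

5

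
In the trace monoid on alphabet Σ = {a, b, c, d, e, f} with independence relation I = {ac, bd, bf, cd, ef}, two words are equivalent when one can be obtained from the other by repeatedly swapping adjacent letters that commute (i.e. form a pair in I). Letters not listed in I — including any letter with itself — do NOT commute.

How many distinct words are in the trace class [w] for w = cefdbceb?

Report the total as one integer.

8

piece 0:c — minimal
piece 1:e rests on {0:c}
piece 2:f rests on {0:c}
piece 3:d rests on {1:e, 2:f}
piece 4:b rests on {1:e}
piece 5:c rests on {2:f, 4:b}
piece 6:e rests on {3:d, 5:c}
piece 7:b rests on {6:e}
minimal pieces: {0:c}
ways to finish when only these pieces remain (= sum over removing one remaining piece with nothing left below it):
  1 left: {7}→1
  2 left: {6,7}→1
  3 left: {3,6,7}→1  {5,6,7}→1
  4 left: {3,5,6,7}→2  {4,5,6,7}→1
  5 left: {2,3,5,6,7}→2  {3,4,5,6,7}→3
  6 left: {1,3,4,5,6,7}→3  {2,3,4,5,6,7}→5
  placing 0:c first → 8 extensions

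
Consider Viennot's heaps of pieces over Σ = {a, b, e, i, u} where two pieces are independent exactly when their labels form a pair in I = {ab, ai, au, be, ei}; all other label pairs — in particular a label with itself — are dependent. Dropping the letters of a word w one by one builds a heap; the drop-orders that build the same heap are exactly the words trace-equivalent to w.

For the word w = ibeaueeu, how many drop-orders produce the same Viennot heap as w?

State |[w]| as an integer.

#0=i has no predecessor
#1=b depends on [0:i]
#2=e has no predecessor
#3=a depends on [2:e]
#4=u depends on [1:b, 2:e]
#5=e depends on [3:a, 4:u]
#6=e depends on [5:e]
#7=u depends on [6:e]
sources: [0:i, 2:e]
N(rest) = Σ N(rest − s) over sources s of rest; N(one piece) = 1:
  size 1 → [7]=1
  size 2 → [6,7]=1
  size 3 → [5,6,7]=1
  size 4 → [3,5,6,7]=1  [4,5,6,7]=1
  size 5 → [1,4,5,6,7]=1  [3,4,5,6,7]=2
  size 6 → [0,1,4,5,6,7]=1  [1,3,4,5,6,7]=3  [2,3,4,5,6,7]=2
  first=0(i) contributes 5
  first=2(e) contributes 4
|[w]| = 9

9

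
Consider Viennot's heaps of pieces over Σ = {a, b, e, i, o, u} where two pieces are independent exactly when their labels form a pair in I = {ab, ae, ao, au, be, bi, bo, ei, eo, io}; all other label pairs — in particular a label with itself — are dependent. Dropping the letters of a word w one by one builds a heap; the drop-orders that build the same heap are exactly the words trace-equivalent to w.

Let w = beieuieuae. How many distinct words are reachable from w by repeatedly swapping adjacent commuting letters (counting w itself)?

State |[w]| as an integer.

84

piece 0:b — minimal
piece 1:e — minimal
piece 2:i — minimal
piece 3:e rests on {1:e}
piece 4:u rests on {0:b, 2:i, 3:e}
piece 5:i rests on {4:u}
piece 6:e rests on {4:u}
piece 7:u rests on {5:i, 6:e}
piece 8:a rests on {5:i}
piece 9:e rests on {7:u}
minimal pieces: {0:b, 1:e, 2:i}
ways to finish when only these pieces remain (= sum over removing one remaining piece with nothing left below it):
  1 left: {8}→1  {9}→1
  2 left: {7,9}→1  {8,9}→2
  3 left: {6,7,9}→1  {7,8,9}→3
  4 left: {5,7,8,9}→3  {6,7,8,9}→4
  5 left: {5,6,7,8,9}→7
  6 left: {4,5,6,7,8,9}→7
  7 left: {0,4,5,6,7,8,9}→7  {2,4,5,6,7,8,9}→7  {3,4,5,6,7,8,9}→7
  8 left: {0,2,4,5,6,7,8,9}→14  {0,3,4,5,6,7,8,9}→14  {1,3,4,5,6,7,8,9}→7  {2,3,4,5,6,7,8,9}→14
  placing 0:b first → 21 extensions
  placing 1:e first → 42 extensions
  placing 2:i first → 21 extensions
total linear extensions = 84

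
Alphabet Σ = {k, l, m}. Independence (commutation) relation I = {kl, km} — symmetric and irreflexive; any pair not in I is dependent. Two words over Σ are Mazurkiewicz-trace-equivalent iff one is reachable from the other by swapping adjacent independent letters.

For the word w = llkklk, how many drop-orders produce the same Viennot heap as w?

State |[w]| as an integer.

#0=l has no predecessor
#1=l depends on [0:l]
#2=k has no predecessor
#3=k depends on [2:k]
#4=l depends on [1:l]
#5=k depends on [3:k]
sources: [0:l, 2:k]
N(rest) = Σ N(rest − s) over sources s of rest; N(one piece) = 1:
  size 1 → [4]=1  [5]=1
  size 2 → [1,4]=1  [3,5]=1  [4,5]=2
  size 3 → [0,1,4]=1  [1,4,5]=3  [2,3,5]=1  [3,4,5]=3
  size 4 → [0,1,4,5]=4  [1,3,4,5]=6  [2,3,4,5]=4
  first=0(l) contributes 10
  first=2(k) contributes 10
|[w]| = 20

20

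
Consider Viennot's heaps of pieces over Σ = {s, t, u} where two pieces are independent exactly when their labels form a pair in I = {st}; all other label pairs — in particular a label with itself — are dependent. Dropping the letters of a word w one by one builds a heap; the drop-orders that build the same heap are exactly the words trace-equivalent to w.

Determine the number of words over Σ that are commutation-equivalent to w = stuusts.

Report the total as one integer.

drop 0:s onto floor
drop 1:t onto floor
drop 2:u onto {0:s, 1:t}
drop 3:u onto {2:u}
drop 4:s onto {3:u}
drop 5:t onto {3:u}
drop 6:s onto {4:s}
ground layer = {0:s, 1:t}
drop-orders for the pieces not yet dropped (sum over which currently-grounded one goes next):
  1 to go: {5} 1  {6} 1
  2 to go: {4,6} 1  {5,6} 2
  3 to go: {4,5,6} 3
  4 to go: {3,4,5,6} 3
  5 to go: {2,3,4,5,6} 3
  if 0:s drops first: 3 orders
  if 1:t drops first: 3 orders
heap linearizations: 6

6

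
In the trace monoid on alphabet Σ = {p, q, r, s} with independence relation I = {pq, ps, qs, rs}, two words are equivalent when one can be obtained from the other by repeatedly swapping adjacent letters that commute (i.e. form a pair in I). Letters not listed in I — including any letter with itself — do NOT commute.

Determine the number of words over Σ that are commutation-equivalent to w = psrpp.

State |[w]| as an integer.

#0=p has no predecessor
#1=s has no predecessor
#2=r depends on [0:p]
#3=p depends on [2:r]
#4=p depends on [3:p]
sources: [0:p, 1:s]
N(rest) = Σ N(rest − s) over sources s of rest; N(one piece) = 1:
  size 1 → [1]=1  [4]=1
  size 2 → [1,4]=2  [3,4]=1
  size 3 → [1,3,4]=3  [2,3,4]=1
  first=0(p) contributes 4
  first=1(s) contributes 1
|[w]| = 5

5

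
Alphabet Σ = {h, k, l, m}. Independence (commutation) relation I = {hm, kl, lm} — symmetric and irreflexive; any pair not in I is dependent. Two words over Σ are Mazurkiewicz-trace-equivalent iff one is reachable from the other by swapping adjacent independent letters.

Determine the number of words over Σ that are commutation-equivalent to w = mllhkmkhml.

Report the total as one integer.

0(m) covers ∅
1(l) covers ∅
2(l) covers 1:l
3(h) covers 2:l
4(k) covers 0:m, 3:h
5(m) covers 4:k
6(k) covers 5:m
7(h) covers 6:k
8(m) covers 6:k
9(l) covers 7:h
floor of heap: 0:m, 1:l
completions by unplaced set U, small U first (add the entries for U minus each lowest piece of U):
  |U|=1: {8}:1  {9}:1
  |U|=2: {7,9}:1  {8,9}:2
  |U|=3: {7,8,9}:3
  |U|=4: {6,7,8,9}:3
  |U|=5: {5,6,7,8,9}:3
  |U|=6: {4,5,6,7,8,9}:3
  |U|=7: {0,4,5,6,7,8,9}:3  {3,4,5,6,7,8,9}:3
  |U|=8: {0,3,4,5,6,7,8,9}:6  {2,3,4,5,6,7,8,9}:3
  start at 0(m): 3
  start at 1(l): 9
sum over floor = 12

12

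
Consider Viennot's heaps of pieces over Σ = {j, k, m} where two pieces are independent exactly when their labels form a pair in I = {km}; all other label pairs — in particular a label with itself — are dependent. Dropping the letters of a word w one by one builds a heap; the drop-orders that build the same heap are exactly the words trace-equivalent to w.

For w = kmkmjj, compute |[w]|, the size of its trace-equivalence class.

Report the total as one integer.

#0=k has no predecessor
#1=m has no predecessor
#2=k depends on [0:k]
#3=m depends on [1:m]
#4=j depends on [2:k, 3:m]
#5=j depends on [4:j]
sources: [0:k, 1:m]
N(rest) = Σ N(rest − s) over sources s of rest; N(one piece) = 1:
  size 1 → [5]=1
  size 2 → [4,5]=1
  size 3 → [2,4,5]=1  [3,4,5]=1
  size 4 → [0,2,4,5]=1  [1,3,4,5]=1  [2,3,4,5]=2
  first=0(k) contributes 3
  first=1(m) contributes 3
|[w]| = 6

6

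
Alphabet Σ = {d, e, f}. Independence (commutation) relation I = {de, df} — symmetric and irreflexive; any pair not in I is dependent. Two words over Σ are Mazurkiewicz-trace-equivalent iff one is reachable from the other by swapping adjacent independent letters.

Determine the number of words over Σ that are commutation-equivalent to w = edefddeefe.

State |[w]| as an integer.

120

drop 0:e onto floor
drop 1:d onto floor
drop 2:e onto {0:e}
drop 3:f onto {2:e}
drop 4:d onto {1:d}
drop 5:d onto {4:d}
drop 6:e onto {3:f}
drop 7:e onto {6:e}
drop 8:f onto {7:e}
drop 9:e onto {8:f}
ground layer = {0:e, 1:d}
drop-orders for the pieces not yet dropped (sum over which currently-grounded one goes next):
  1 to go: {5} 1  {9} 1
  2 to go: {4,5} 1  {5,9} 2  {8,9} 1
  3 to go: {1,4,5} 1  {4,5,9} 3  {5,8,9} 3  {7,8,9} 1
  4 to go: {1,4,5,9} 4  {4,5,8,9} 6  {5,7,8,9} 4  {6,7,8,9} 1
  5 to go: {1,4,5,8,9} 10  {3,6,7,8,9} 1  {4,5,7,8,9} 10  {5,6,7,8,9} 5
  6 to go: {1,4,5,7,8,9} 20  {2,3,6,7,8,9} 1  {3,5,6,7,8,9} 6  {4,5,6,7,8,9} 15
  7 to go: {0,2,3,6,7,8,9} 1  {1,4,5,6,7,8,9} 35  {2,3,5,6,7,8,9} 7  {3,4,5,6,7,8,9} 21
  8 to go: {0,2,3,5,6,7,8,9} 8  {1,3,4,5,6,7,8,9} 56  {2,3,4,5,6,7,8,9} 28
  if 0:e drops first: 84 orders
  if 1:d drops first: 36 orders
heap linearizations: 120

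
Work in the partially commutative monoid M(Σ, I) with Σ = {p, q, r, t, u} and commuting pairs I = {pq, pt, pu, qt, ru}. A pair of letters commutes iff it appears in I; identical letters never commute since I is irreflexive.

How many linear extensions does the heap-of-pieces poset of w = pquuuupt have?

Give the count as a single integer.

0(p) covers ∅
1(q) covers ∅
2(u) covers 1:q
3(u) covers 2:u
4(u) covers 3:u
5(u) covers 4:u
6(p) covers 0:p
7(t) covers 5:u
floor of heap: 0:p, 1:q
completions by unplaced set U, small U first (add the entries for U minus each lowest piece of U):
  |U|=1: {6}:1  {7}:1
  |U|=2: {0,6}:1  {5,7}:1  {6,7}:2
  |U|=3: {0,6,7}:3  {4,5,7}:1  {5,6,7}:3
  |U|=4: {0,5,6,7}:6  {3,4,5,7}:1  {4,5,6,7}:4
  |U|=5: {0,4,5,6,7}:10  {2,3,4,5,7}:1  {3,4,5,6,7}:5
  |U|=6: {0,3,4,5,6,7}:15  {1,2,3,4,5,7}:1  {2,3,4,5,6,7}:6
  start at 0(p): 7
  start at 1(q): 21
sum over floor = 28

28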